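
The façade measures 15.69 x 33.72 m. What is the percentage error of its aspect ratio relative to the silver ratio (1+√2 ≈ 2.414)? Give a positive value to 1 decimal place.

Ratio = 33.72 / 15.69 ≈ 2.1491.
Ideal silver ratio ≈ 2.4142. |2.1491 − 2.4142| / 2.4142 ≈ 10.98% → 11.0%.

11.0%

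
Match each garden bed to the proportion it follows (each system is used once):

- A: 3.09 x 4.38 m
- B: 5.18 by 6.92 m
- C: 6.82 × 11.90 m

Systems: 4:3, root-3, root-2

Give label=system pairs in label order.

A=root-2, B=4:3, C=root-3

A = 4.38/3.09 ≈ 1.417 → root-2 (1.414)
B = 6.92/5.18 ≈ 1.336 → 4:3 (1.333)
C = 11.90/6.82 ≈ 1.745 → root-3 (1.732)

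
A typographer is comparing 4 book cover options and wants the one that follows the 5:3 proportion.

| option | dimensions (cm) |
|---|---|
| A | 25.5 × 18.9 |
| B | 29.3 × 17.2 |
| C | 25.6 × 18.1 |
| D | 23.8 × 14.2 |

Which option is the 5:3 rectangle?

Ratios (long/short): A ≈ 1.349; B ≈ 1.703; C ≈ 1.414; D ≈ 1.676.
5:3 ≈ 1.667; option D is nearest (Δ 0.009).

D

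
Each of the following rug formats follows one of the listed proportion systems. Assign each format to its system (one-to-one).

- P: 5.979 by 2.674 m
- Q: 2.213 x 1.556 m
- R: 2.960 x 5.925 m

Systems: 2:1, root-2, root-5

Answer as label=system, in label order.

P = 5.979/2.674 ≈ 2.236 → root-5 (2.236)
Q = 2.213/1.556 ≈ 1.422 → root-2 (1.414)
R = 5.925/2.960 ≈ 2.002 → 2:1 (2.000)

P=root-5, Q=root-2, R=2:1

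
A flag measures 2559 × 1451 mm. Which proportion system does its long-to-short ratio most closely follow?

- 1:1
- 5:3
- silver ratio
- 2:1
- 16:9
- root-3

16:9

Ratio = 2559 / 1451 ≈ 1.764.
Distances: 1:1 1.000 (Δ 0.764); 5:3 1.667 (Δ 0.097); silver ratio 2.414 (Δ 0.650); 2:1 2.000 (Δ 0.236); 16:9 1.778 (Δ 0.014); root-3 1.732 (Δ 0.032).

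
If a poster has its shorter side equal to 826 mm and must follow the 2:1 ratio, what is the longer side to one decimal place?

1652.0 mm

2:1 = 2.00000.
Longer side = 826 × 2.00000 ≈ 1652.000 → 1652.0 mm.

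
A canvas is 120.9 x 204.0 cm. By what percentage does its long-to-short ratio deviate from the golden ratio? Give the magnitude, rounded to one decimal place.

Ratio = 204.0 / 120.9 ≈ 1.6873.
Ideal golden ratio ≈ 1.6180. |1.6873 − 1.6180| / 1.6180 ≈ 4.28% → 4.3%.

4.3%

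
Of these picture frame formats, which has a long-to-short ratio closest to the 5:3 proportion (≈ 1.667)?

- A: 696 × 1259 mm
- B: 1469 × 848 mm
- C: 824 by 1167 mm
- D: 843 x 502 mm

D

Target 5:3 ≈ 1.667.
A: 1.809 (Δ0.142)  B: 1.732 (Δ0.065)  C: 1.416 (Δ0.251)  D: 1.679 (Δ0.012)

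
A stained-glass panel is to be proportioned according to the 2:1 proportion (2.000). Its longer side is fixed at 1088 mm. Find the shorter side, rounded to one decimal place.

2:1 = 2.00000.
Shorter side = 1088 ÷ 2.00000 ≈ 544.000 → 544.0 mm.

544.0 mm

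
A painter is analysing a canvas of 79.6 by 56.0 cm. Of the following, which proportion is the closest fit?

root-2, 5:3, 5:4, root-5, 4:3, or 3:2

root-2

79.6/56.0 ≈ 1.421. Nearest candidates are root-2 (1.414, off by 0.007) and 3:2 (1.500, off by 0.079).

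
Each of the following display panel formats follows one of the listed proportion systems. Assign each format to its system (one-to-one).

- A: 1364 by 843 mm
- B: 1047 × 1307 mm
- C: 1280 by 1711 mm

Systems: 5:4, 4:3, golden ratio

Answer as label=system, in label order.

A=golden ratio, B=5:4, C=4:3

A = 1364/843 ≈ 1.618 → golden ratio (1.618)
B = 1307/1047 ≈ 1.248 → 5:4 (1.250)
C = 1711/1280 ≈ 1.337 → 4:3 (1.333)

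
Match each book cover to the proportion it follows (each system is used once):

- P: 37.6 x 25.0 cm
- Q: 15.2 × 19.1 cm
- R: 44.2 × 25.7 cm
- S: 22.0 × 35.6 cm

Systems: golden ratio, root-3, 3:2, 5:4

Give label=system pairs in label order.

P = 37.6/25.0 ≈ 1.504 → 3:2 (1.500)
Q = 19.1/15.2 ≈ 1.257 → 5:4 (1.250)
R = 44.2/25.7 ≈ 1.720 → root-3 (1.732)
S = 35.6/22.0 ≈ 1.618 → golden ratio (1.618)

P=3:2, Q=5:4, R=root-3, S=golden ratio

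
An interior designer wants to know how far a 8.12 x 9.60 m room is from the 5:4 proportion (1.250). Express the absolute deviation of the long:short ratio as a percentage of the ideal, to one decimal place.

Ratio = 9.60 / 8.12 ≈ 1.1823.
Ideal 5:4 = 1.2500. |1.1823 − 1.2500| / 1.2500 ≈ 5.42% → 5.4%.

5.4%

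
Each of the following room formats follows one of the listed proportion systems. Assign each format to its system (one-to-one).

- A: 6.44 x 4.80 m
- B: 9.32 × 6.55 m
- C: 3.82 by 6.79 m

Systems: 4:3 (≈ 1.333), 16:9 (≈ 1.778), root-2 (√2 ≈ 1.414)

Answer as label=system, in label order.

A=4:3, B=root-2, C=16:9

A = 6.44/4.80 ≈ 1.342 → 4:3 (1.333)
B = 9.32/6.55 ≈ 1.423 → root-2 (1.414)
C = 6.79/3.82 ≈ 1.777 → 16:9 (1.778)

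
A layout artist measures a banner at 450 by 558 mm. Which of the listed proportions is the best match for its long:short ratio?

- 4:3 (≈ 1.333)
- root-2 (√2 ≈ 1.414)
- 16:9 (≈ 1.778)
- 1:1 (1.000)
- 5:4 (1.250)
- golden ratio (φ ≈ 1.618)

558/450 ≈ 1.240. Nearest candidates are 5:4 (1.250, off by 0.010) and 4:3 (1.333, off by 0.093).

5:4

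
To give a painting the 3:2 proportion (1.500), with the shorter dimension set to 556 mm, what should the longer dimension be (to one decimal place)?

3:2 = 1.50000.
Longer side = 556 × 1.50000 ≈ 834.000 → 834.0 mm.

834.0 mm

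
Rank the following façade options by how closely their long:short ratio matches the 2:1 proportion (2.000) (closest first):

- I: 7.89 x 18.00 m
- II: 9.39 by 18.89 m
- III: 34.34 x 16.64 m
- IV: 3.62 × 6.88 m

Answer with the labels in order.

II, III, IV, I

Ratios: I = 18.00 / 7.89 ≈ 2.281; II = 18.89 / 9.39 ≈ 2.012; III = 34.34 / 16.64 ≈ 2.064; IV = 6.88 / 3.62 ≈ 1.901.
|Δ from 2.000|: I 0.281; II 0.012; III 0.064; IV 0.099.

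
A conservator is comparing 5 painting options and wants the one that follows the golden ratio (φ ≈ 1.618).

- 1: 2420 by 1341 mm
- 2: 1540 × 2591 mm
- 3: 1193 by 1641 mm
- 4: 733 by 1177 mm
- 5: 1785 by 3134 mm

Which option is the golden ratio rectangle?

Target golden ratio ≈ 1.618.
1: 1.805 (Δ0.187)  2: 1.682 (Δ0.064)  3: 1.376 (Δ0.242)  4: 1.606 (Δ0.012)  5: 1.756 (Δ0.138)

4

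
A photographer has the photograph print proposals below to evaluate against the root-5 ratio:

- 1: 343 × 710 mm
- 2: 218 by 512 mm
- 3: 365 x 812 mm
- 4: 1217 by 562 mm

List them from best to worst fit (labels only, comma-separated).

3, 4, 2, 1

1: 710/343 ≈ 2.070 → |2.070 − 2.236| = 0.166
2: 512/218 ≈ 2.349 → |2.349 − 2.236| = 0.113
3: 812/365 ≈ 2.225 → |2.225 − 2.236| = 0.011
4: 1217/562 ≈ 2.165 → |2.165 − 2.236| = 0.071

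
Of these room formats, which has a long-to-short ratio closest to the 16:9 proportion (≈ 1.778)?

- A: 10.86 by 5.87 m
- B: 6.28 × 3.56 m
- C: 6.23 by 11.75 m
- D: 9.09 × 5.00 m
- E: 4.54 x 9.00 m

B

Ratios (long/short): A ≈ 1.850; B ≈ 1.764; C ≈ 1.886; D ≈ 1.818; E ≈ 1.982.
16:9 ≈ 1.778; option B is nearest (Δ 0.014).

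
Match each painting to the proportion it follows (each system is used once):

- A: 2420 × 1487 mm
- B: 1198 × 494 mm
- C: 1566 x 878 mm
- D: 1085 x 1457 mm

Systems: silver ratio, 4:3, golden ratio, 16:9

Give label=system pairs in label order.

A=golden ratio, B=silver ratio, C=16:9, D=4:3

A = 2420/1487 ≈ 1.627 → golden ratio (1.618)
B = 1198/494 ≈ 2.425 → silver ratio (2.414)
C = 1566/878 ≈ 1.784 → 16:9 (1.778)
D = 1457/1085 ≈ 1.343 → 4:3 (1.333)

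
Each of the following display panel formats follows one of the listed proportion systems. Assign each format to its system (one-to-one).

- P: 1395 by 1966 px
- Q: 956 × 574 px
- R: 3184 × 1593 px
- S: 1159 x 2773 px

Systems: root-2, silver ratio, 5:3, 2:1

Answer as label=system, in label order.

P = 1966/1395 ≈ 1.409 → root-2 (1.414)
Q = 956/574 ≈ 1.666 → 5:3 (1.667)
R = 3184/1593 ≈ 1.999 → 2:1 (2.000)
S = 2773/1159 ≈ 2.393 → silver ratio (2.414)

P=root-2, Q=5:3, R=2:1, S=silver ratio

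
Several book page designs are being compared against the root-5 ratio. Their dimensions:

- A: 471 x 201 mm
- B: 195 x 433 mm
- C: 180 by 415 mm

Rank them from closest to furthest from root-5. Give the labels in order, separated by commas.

Ratios: A = 471 / 201 ≈ 2.343; B = 433 / 195 ≈ 2.221; C = 415 / 180 ≈ 2.306.
|Δ from 2.236|: A 0.107; B 0.015; C 0.070.

B, C, A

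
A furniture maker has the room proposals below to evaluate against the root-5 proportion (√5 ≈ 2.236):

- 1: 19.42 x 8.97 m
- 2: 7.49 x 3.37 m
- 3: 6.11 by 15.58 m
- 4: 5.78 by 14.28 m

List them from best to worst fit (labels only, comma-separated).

2, 1, 4, 3

1: 19.42/8.97 ≈ 2.165 → |2.165 − 2.236| = 0.071
2: 7.49/3.37 ≈ 2.223 → |2.223 − 2.236| = 0.013
3: 15.58/6.11 ≈ 2.550 → |2.550 − 2.236| = 0.314
4: 14.28/5.78 ≈ 2.471 → |2.471 − 2.236| = 0.235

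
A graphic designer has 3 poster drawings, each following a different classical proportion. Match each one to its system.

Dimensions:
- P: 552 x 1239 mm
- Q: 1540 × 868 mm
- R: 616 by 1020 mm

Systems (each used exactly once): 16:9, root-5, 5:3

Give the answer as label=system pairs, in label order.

P=root-5, Q=16:9, R=5:3

P = 1239/552 ≈ 2.245 → root-5 (2.236)
Q = 1540/868 ≈ 1.774 → 16:9 (1.778)
R = 1020/616 ≈ 1.656 → 5:3 (1.667)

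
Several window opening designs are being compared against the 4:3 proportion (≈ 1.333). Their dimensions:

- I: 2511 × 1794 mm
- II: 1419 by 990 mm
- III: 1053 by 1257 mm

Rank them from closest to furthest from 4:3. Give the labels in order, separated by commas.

Ratios: I = 2511 / 1794 ≈ 1.400; II = 1419 / 990 ≈ 1.433; III = 1257 / 1053 ≈ 1.194.
|Δ from 1.333|: I 0.067; II 0.100; III 0.139.

I, II, III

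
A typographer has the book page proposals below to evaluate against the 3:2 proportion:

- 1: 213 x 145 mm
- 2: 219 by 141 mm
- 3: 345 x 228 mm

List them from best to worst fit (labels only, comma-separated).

1: 213/145 ≈ 1.469 → |1.469 − 1.500| = 0.031
2: 219/141 ≈ 1.553 → |1.553 − 1.500| = 0.053
3: 345/228 ≈ 1.513 → |1.513 − 1.500| = 0.013

3, 1, 2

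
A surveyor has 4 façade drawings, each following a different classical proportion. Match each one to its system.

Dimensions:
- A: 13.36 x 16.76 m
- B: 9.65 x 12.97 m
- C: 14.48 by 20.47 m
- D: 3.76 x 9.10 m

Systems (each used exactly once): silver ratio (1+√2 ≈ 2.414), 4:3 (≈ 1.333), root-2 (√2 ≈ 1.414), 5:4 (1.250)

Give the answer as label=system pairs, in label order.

A=5:4, B=4:3, C=root-2, D=silver ratio

Ratios: A ≈ 1.254; B ≈ 1.344; C ≈ 1.414; D ≈ 2.420.
Targets: silver ratio ≈ 2.414; 4:3 ≈ 1.333; root-2 ≈ 1.414; 5:4 ≈ 1.250.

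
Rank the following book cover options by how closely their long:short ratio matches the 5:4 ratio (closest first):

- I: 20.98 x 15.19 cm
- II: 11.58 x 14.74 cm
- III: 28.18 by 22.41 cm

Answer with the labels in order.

III, II, I

I: 20.98/15.19 ≈ 1.381 → |1.381 − 1.250| = 0.131
II: 14.74/11.58 ≈ 1.273 → |1.273 − 1.250| = 0.023
III: 28.18/22.41 ≈ 1.257 → |1.257 − 1.250| = 0.007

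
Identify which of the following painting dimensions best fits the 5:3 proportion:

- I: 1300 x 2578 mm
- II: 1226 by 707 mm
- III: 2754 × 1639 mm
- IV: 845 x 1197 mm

Ratios (long/short): I ≈ 1.983; II ≈ 1.734; III ≈ 1.680; IV ≈ 1.417.
5:3 ≈ 1.667; option III is nearest (Δ 0.013).

III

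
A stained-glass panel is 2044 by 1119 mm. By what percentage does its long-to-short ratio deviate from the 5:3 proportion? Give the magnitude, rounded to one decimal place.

Ratio = 2044 / 1119 ≈ 1.8266.
Ideal 5:3 ≈ 1.6667. |1.8266 − 1.6667| / 1.6667 ≈ 9.59% → 9.6%.

9.6%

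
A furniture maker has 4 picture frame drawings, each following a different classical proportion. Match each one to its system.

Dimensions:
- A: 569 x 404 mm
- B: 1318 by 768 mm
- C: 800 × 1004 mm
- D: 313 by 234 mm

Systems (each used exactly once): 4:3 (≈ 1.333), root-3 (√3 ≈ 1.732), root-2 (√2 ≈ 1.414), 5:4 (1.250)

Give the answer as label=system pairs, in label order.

A = 569/404 ≈ 1.408 → root-2 (1.414)
B = 1318/768 ≈ 1.716 → root-3 (1.732)
C = 1004/800 ≈ 1.255 → 5:4 (1.250)
D = 313/234 ≈ 1.338 → 4:3 (1.333)

A=root-2, B=root-3, C=5:4, D=4:3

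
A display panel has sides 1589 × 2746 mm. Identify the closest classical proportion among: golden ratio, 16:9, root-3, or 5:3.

Ratio = 2746 / 1589 ≈ 1.728.
Distances: golden ratio 1.618 (Δ 0.110); 16:9 1.778 (Δ 0.050); root-3 1.732 (Δ 0.004); 5:3 1.667 (Δ 0.061).

root-3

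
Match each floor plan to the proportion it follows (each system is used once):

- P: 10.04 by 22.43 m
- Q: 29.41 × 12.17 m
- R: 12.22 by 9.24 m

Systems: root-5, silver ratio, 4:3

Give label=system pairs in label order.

P=root-5, Q=silver ratio, R=4:3

Ratios: P ≈ 2.234; Q ≈ 2.417; R ≈ 1.323.
Targets: root-5 ≈ 2.236; silver ratio ≈ 2.414; 4:3 ≈ 1.333.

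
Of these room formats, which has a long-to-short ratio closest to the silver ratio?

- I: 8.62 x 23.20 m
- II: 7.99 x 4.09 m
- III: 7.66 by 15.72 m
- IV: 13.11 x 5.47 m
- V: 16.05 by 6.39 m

Ratios (long/short): I ≈ 2.691; II ≈ 1.954; III ≈ 2.052; IV ≈ 2.397; V ≈ 2.512.
silver ratio ≈ 2.414; option IV is nearest (Δ 0.017).

IV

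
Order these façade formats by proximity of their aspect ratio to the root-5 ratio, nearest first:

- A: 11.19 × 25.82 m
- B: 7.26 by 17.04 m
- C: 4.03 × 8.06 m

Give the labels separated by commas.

Ratios: A = 25.82 / 11.19 ≈ 2.307; B = 17.04 / 7.26 ≈ 2.347; C = 8.06 / 4.03 ≈ 2.000.
|Δ from 2.236|: A 0.071; B 0.111; C 0.236.

A, B, C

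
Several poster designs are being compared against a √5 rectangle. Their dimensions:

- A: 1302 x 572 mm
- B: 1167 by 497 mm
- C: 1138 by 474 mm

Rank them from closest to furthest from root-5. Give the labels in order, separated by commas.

A, B, C

Ratios: A = 1302 / 572 ≈ 2.276; B = 1167 / 497 ≈ 2.348; C = 1138 / 474 ≈ 2.401.
|Δ from 2.236|: A 0.040; B 0.112; C 0.165.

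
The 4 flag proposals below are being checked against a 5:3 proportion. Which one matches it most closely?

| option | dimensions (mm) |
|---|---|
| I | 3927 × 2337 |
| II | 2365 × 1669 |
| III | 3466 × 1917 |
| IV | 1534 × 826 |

I

Ratios (long/short): I ≈ 1.680; II ≈ 1.417; III ≈ 1.808; IV ≈ 1.857.
5:3 ≈ 1.667; option I is nearest (Δ 0.013).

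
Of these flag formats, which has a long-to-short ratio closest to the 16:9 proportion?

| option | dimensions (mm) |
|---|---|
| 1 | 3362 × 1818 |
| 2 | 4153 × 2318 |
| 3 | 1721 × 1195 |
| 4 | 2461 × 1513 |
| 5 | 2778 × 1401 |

Ratios (long/short): 1 ≈ 1.849; 2 ≈ 1.792; 3 ≈ 1.440; 4 ≈ 1.627; 5 ≈ 1.983.
16:9 ≈ 1.778; option 2 is nearest (Δ 0.014).

2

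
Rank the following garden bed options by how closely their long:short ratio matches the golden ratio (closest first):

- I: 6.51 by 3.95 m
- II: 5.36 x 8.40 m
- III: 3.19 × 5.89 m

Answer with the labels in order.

I, II, III

I: 6.51/3.95 ≈ 1.648 → |1.648 − 1.618| = 0.030
II: 8.40/5.36 ≈ 1.567 → |1.567 − 1.618| = 0.051
III: 5.89/3.19 ≈ 1.846 → |1.846 − 1.618| = 0.228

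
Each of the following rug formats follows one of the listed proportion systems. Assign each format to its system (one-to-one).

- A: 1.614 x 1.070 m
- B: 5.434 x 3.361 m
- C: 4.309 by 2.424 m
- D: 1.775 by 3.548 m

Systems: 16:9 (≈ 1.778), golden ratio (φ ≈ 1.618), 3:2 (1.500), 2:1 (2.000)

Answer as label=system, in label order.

A=3:2, B=golden ratio, C=16:9, D=2:1

Ratios: A ≈ 1.508; B ≈ 1.617; C ≈ 1.778; D ≈ 1.999.
Targets: 16:9 ≈ 1.778; golden ratio ≈ 1.618; 3:2 ≈ 1.500; 2:1 ≈ 2.000.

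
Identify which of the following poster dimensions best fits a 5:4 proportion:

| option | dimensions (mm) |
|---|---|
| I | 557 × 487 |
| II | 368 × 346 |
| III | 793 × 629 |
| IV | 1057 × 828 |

Target 5:4 ≈ 1.250.
I: 1.144 (Δ0.106)  II: 1.064 (Δ0.186)  III: 1.261 (Δ0.011)  IV: 1.277 (Δ0.027)

III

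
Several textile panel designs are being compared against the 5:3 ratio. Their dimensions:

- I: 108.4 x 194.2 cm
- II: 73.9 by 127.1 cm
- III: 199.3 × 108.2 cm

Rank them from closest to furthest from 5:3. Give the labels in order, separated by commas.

I: 194.2/108.4 ≈ 1.792 → |1.792 − 1.667| = 0.125
II: 127.1/73.9 ≈ 1.720 → |1.720 − 1.667| = 0.053
III: 199.3/108.2 ≈ 1.842 → |1.842 − 1.667| = 0.175

II, I, III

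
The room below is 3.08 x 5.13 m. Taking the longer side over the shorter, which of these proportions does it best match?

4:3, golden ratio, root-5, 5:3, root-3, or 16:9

5:3

5.13/3.08 ≈ 1.666. Nearest candidates are 5:3 (1.667, off by 0.001) and golden ratio (1.618, off by 0.048).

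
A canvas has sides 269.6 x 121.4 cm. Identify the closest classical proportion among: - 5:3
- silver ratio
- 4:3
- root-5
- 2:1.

269.6/121.4 ≈ 2.221. Nearest candidates are root-5 (2.236, off by 0.015) and silver ratio (2.414, off by 0.193).

root-5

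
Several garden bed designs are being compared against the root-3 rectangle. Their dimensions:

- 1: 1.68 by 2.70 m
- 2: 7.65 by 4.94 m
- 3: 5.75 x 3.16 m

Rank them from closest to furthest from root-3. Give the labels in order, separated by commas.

Ratios: 1 = 2.70 / 1.68 ≈ 1.607; 2 = 7.65 / 4.94 ≈ 1.549; 3 = 5.75 / 3.16 ≈ 1.820.
|Δ from 1.732|: 1 0.125; 2 0.183; 3 0.088.

3, 1, 2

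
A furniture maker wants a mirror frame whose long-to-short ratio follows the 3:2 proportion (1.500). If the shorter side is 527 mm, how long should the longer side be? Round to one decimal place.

790.5 mm

3:2 = 1.50000.
Longer side = 527 × 1.50000 ≈ 790.500 → 790.5 mm.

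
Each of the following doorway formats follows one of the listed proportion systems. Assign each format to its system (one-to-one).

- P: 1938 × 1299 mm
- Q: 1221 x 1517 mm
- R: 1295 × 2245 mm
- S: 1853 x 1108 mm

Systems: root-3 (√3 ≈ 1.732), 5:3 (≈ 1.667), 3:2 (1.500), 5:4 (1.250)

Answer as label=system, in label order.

P = 1938/1299 ≈ 1.492 → 3:2 (1.500)
Q = 1517/1221 ≈ 1.242 → 5:4 (1.250)
R = 2245/1295 ≈ 1.734 → root-3 (1.732)
S = 1853/1108 ≈ 1.672 → 5:3 (1.667)

P=3:2, Q=5:4, R=root-3, S=5:3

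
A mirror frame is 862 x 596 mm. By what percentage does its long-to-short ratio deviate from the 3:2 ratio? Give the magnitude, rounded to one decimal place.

3.6%

Ratio = 862 / 596 ≈ 1.4463.
Ideal 3:2 = 1.5000. |1.4463 − 1.5000| / 1.5000 ≈ 3.58% → 3.6%.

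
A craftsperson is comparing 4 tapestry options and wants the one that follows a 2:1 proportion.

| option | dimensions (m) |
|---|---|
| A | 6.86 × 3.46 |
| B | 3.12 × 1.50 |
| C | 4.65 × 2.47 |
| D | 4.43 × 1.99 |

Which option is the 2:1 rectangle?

Target 2:1 ≈ 2.000.
A: 1.983 (Δ0.017)  B: 2.080 (Δ0.080)  C: 1.883 (Δ0.117)  D: 2.226 (Δ0.226)

A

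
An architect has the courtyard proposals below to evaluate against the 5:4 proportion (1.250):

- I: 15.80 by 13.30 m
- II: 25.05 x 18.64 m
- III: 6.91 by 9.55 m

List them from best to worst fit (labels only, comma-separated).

I, II, III

Ratios: I = 15.80 / 13.30 ≈ 1.188; II = 25.05 / 18.64 ≈ 1.344; III = 9.55 / 6.91 ≈ 1.382.
|Δ from 1.250|: I 0.062; II 0.094; III 0.132.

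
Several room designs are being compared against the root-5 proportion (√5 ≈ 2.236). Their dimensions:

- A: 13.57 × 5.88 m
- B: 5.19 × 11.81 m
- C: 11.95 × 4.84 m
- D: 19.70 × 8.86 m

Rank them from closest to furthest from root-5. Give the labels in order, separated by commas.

D, B, A, C

Ratios: A = 13.57 / 5.88 ≈ 2.308; B = 11.81 / 5.19 ≈ 2.276; C = 11.95 / 4.84 ≈ 2.469; D = 19.70 / 8.86 ≈ 2.223.
|Δ from 2.236|: A 0.072; B 0.040; C 0.233; D 0.013.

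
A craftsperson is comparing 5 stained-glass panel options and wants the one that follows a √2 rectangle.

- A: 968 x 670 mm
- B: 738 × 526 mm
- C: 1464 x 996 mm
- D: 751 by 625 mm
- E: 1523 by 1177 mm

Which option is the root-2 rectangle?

B

Ratios (long/short): A ≈ 1.445; B ≈ 1.403; C ≈ 1.470; D ≈ 1.202; E ≈ 1.294.
root-2 ≈ 1.414; option B is nearest (Δ 0.011).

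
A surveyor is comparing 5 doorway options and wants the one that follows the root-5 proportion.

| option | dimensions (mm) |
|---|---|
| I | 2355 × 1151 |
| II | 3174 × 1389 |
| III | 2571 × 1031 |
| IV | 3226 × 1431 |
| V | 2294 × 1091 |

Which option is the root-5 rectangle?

Target root-5 ≈ 2.236.
I: 2.046 (Δ0.190)  II: 2.285 (Δ0.049)  III: 2.494 (Δ0.258)  IV: 2.254 (Δ0.018)  V: 2.103 (Δ0.133)

IV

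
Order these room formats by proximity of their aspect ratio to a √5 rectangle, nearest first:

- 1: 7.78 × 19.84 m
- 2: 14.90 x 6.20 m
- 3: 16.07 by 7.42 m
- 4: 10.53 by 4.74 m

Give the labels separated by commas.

4, 3, 2, 1

Ratios: 1 = 19.84 / 7.78 ≈ 2.550; 2 = 14.90 / 6.20 ≈ 2.403; 3 = 16.07 / 7.42 ≈ 2.166; 4 = 10.53 / 4.74 ≈ 2.222.
|Δ from 2.236|: 1 0.314; 2 0.167; 3 0.070; 4 0.014.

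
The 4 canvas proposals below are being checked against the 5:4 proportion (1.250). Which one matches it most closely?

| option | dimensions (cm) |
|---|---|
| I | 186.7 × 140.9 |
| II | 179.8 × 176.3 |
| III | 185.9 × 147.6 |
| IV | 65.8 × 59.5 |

Target 5:4 ≈ 1.250.
I: 1.325 (Δ0.075)  II: 1.020 (Δ0.230)  III: 1.259 (Δ0.009)  IV: 1.106 (Δ0.144)

III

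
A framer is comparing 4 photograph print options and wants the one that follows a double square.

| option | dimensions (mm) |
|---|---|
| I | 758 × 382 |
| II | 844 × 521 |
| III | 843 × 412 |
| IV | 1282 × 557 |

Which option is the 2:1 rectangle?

I

Target 2:1 ≈ 2.000.
I: 1.984 (Δ0.016)  II: 1.620 (Δ0.380)  III: 2.046 (Δ0.046)  IV: 2.302 (Δ0.302)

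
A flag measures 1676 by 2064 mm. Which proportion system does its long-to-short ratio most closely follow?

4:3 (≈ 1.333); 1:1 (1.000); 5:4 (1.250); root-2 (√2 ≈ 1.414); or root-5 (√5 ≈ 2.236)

Ratio = 2064 / 1676 ≈ 1.232.
Distances: 4:3 1.333 (Δ 0.101); 1:1 1.000 (Δ 0.232); 5:4 1.250 (Δ 0.018); root-2 1.414 (Δ 0.182); root-5 2.236 (Δ 1.004).

5:4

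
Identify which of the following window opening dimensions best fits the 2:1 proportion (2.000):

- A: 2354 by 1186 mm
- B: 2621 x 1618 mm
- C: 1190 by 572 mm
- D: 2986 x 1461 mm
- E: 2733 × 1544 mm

A

Target 2:1 ≈ 2.000.
A: 1.985 (Δ0.015)  B: 1.620 (Δ0.380)  C: 2.080 (Δ0.080)  D: 2.044 (Δ0.044)  E: 1.770 (Δ0.230)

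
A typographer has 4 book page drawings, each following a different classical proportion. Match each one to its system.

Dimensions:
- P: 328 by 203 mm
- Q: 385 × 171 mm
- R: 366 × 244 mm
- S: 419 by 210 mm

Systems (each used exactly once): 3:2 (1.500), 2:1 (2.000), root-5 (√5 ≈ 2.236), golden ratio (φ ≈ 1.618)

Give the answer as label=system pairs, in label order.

Ratios: P ≈ 1.616; Q ≈ 2.251; R ≈ 1.500; S ≈ 1.995.
Targets: 3:2 ≈ 1.500; 2:1 ≈ 2.000; root-5 ≈ 2.236; golden ratio ≈ 1.618.

P=golden ratio, Q=root-5, R=3:2, S=2:1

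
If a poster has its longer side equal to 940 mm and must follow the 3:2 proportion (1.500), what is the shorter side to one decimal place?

3:2 = 1.50000.
Shorter side = 940 ÷ 1.50000 ≈ 626.667 → 626.7 mm.

626.7 mm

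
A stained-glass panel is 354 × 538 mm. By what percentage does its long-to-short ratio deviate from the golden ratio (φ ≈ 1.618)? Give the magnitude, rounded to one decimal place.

6.1%

Ratio = 538 / 354 ≈ 1.5198.
Ideal golden ratio ≈ 1.6180. |1.5198 − 1.6180| / 1.6180 ≈ 6.07% → 6.1%.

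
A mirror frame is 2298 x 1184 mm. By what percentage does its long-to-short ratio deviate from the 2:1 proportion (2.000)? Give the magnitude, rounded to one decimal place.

3.0%

Ratio = 2298 / 1184 ≈ 1.9409.
Ideal 2:1 = 2.0000. |1.9409 − 2.0000| / 2.0000 ≈ 2.95% → 3.0%.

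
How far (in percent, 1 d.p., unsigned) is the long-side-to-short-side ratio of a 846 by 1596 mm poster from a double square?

Ratio = 1596 / 846 ≈ 1.8865.
Ideal 2:1 = 2.0000. |1.8865 − 2.0000| / 2.0000 ≈ 5.67% → 5.7%.

5.7%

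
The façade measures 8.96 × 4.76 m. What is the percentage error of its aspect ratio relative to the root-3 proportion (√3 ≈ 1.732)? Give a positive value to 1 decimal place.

8.7%

Ratio = 8.96 / 4.76 ≈ 1.8824.
Ideal root-3 ≈ 1.7321. |1.8824 − 1.7321| / 1.7321 ≈ 8.68% → 8.7%.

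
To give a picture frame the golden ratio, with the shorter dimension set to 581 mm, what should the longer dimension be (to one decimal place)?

golden ratio ≈ 1.61803.
Longer side = 581 × 1.61803 ≈ 940.075 → 940.1 mm.

940.1 mm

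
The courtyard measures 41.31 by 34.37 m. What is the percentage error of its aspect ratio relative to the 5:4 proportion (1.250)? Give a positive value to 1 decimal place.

3.8%

Ratio = 41.31 / 34.37 ≈ 1.2019.
Ideal 5:4 = 1.2500. |1.2019 − 1.2500| / 1.2500 ≈ 3.85% → 3.8%.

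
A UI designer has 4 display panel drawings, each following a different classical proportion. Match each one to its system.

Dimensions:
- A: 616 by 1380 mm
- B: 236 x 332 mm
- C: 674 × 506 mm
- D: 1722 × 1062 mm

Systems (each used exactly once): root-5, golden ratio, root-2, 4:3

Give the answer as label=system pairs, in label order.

A=root-5, B=root-2, C=4:3, D=golden ratio

Ratios: A ≈ 2.240; B ≈ 1.407; C ≈ 1.332; D ≈ 1.621.
Targets: root-5 ≈ 2.236; golden ratio ≈ 1.618; root-2 ≈ 1.414; 4:3 ≈ 1.333.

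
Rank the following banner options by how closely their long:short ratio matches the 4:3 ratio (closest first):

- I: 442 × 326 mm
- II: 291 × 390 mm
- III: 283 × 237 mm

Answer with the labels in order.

Ratios: I = 442 / 326 ≈ 1.356; II = 390 / 291 ≈ 1.340; III = 283 / 237 ≈ 1.194.
|Δ from 1.333|: I 0.023; II 0.007; III 0.139.

II, I, III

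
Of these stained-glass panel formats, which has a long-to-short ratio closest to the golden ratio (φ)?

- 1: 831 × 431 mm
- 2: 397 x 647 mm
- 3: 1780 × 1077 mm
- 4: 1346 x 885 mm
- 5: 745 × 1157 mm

2

Ratios (long/short): 1 ≈ 1.928; 2 ≈ 1.630; 3 ≈ 1.653; 4 ≈ 1.521; 5 ≈ 1.553.
golden ratio ≈ 1.618; option 2 is nearest (Δ 0.012).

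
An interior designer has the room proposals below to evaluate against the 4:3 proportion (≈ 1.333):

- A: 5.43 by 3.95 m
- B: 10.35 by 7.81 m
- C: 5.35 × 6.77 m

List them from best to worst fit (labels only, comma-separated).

A: 5.43/3.95 ≈ 1.375 → |1.375 − 1.333| = 0.042
B: 10.35/7.81 ≈ 1.325 → |1.325 − 1.333| = 0.008
C: 6.77/5.35 ≈ 1.265 → |1.265 − 1.333| = 0.068

B, A, C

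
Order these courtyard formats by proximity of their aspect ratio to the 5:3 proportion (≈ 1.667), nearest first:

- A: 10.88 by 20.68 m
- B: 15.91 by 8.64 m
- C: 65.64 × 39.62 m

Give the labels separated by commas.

A: 20.68/10.88 ≈ 1.901 → |1.901 − 1.667| = 0.234
B: 15.91/8.64 ≈ 1.841 → |1.841 − 1.667| = 0.174
C: 65.64/39.62 ≈ 1.657 → |1.657 − 1.667| = 0.010

C, B, A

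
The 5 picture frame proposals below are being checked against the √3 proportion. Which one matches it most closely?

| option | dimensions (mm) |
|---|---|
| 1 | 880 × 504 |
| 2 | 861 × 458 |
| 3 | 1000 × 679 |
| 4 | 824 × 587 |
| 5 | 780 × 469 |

Target root-3 ≈ 1.732.
1: 1.746 (Δ0.014)  2: 1.880 (Δ0.148)  3: 1.473 (Δ0.259)  4: 1.404 (Δ0.328)  5: 1.663 (Δ0.069)

1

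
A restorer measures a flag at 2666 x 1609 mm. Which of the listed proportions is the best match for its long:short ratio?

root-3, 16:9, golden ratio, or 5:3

2666/1609 ≈ 1.657. Nearest candidates are 5:3 (1.667, off by 0.010) and golden ratio (1.618, off by 0.039).

5:3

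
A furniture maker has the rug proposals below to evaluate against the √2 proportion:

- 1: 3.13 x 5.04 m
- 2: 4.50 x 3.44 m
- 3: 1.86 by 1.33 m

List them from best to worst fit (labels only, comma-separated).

1: 5.04/3.13 ≈ 1.610 → |1.610 − 1.414| = 0.196
2: 4.50/3.44 ≈ 1.308 → |1.308 − 1.414| = 0.106
3: 1.86/1.33 ≈ 1.398 → |1.398 − 1.414| = 0.016

3, 2, 1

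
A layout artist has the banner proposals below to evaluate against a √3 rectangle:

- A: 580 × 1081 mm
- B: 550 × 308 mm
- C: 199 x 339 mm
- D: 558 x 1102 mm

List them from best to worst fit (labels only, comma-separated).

Ratios: A = 1081 / 580 ≈ 1.864; B = 550 / 308 ≈ 1.786; C = 339 / 199 ≈ 1.704; D = 1102 / 558 ≈ 1.975.
|Δ from 1.732|: A 0.132; B 0.054; C 0.028; D 0.243.

C, B, A, D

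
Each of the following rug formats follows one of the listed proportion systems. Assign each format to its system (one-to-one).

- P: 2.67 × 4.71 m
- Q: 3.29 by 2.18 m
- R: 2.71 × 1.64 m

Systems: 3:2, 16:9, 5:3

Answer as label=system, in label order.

P=16:9, Q=3:2, R=5:3

Ratios: P ≈ 1.764; Q ≈ 1.509; R ≈ 1.652.
Targets: 3:2 ≈ 1.500; 16:9 ≈ 1.778; 5:3 ≈ 1.667.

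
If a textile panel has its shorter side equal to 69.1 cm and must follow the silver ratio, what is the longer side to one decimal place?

silver ratio ≈ 2.41421.
Longer side = 69.1 × 2.41421 ≈ 166.822 → 166.8 cm.

166.8 cm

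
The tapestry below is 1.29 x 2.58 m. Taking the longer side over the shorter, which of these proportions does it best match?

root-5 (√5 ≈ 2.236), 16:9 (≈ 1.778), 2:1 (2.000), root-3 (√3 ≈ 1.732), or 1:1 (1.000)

Ratio = 2.58 / 1.29 ≈ 2.000.
Distances: root-5 2.236 (Δ 0.236); 16:9 1.778 (Δ 0.222); 2:1 2.000 (Δ 0.000); root-3 1.732 (Δ 0.268); 1:1 1.000 (Δ 1.000).

2:1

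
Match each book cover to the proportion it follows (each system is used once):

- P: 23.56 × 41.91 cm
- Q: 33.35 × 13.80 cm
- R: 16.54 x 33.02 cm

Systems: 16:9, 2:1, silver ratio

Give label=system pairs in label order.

P=16:9, Q=silver ratio, R=2:1

Ratios: P ≈ 1.779; Q ≈ 2.417; R ≈ 1.996.
Targets: 16:9 ≈ 1.778; 2:1 ≈ 2.000; silver ratio ≈ 2.414.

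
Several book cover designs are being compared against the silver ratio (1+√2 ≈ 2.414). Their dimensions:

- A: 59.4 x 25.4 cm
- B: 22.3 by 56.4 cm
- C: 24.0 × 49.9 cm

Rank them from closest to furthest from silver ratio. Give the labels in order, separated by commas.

A: 59.4/25.4 ≈ 2.339 → |2.339 − 2.414| = 0.075
B: 56.4/22.3 ≈ 2.529 → |2.529 − 2.414| = 0.115
C: 49.9/24.0 ≈ 2.079 → |2.079 − 2.414| = 0.335

A, B, C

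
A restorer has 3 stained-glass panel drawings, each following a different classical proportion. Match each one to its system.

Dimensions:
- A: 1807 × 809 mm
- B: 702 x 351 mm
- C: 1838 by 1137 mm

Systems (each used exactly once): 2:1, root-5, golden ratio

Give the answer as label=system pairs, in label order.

A = 1807/809 ≈ 2.234 → root-5 (2.236)
B = 702/351 ≈ 2.000 → 2:1 (2.000)
C = 1838/1137 ≈ 1.617 → golden ratio (1.618)

A=root-5, B=2:1, C=golden ratio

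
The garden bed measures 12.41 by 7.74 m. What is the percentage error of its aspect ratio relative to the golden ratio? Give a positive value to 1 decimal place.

0.9%

Ratio = 12.41 / 7.74 ≈ 1.6034.
Ideal golden ratio ≈ 1.6180. |1.6034 − 1.6180| / 1.6180 ≈ 0.90% → 0.9%.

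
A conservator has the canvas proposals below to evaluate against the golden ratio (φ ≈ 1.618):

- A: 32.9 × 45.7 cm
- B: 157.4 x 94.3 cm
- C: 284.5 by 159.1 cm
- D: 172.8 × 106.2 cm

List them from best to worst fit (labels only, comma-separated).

Ratios: A = 45.7 / 32.9 ≈ 1.389; B = 157.4 / 94.3 ≈ 1.669; C = 284.5 / 159.1 ≈ 1.788; D = 172.8 / 106.2 ≈ 1.627.
|Δ from 1.618|: A 0.229; B 0.051; C 0.170; D 0.009.

D, B, C, A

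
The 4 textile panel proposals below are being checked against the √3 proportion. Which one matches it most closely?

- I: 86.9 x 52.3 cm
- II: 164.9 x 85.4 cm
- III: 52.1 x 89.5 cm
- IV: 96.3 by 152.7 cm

Target root-3 ≈ 1.732.
I: 1.662 (Δ0.070)  II: 1.931 (Δ0.199)  III: 1.718 (Δ0.014)  IV: 1.586 (Δ0.146)

III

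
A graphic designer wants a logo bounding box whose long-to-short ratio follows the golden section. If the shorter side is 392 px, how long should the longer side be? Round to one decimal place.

golden ratio ≈ 1.61803.
Longer side = 392 × 1.61803 ≈ 634.268 → 634.3 px.

634.3 px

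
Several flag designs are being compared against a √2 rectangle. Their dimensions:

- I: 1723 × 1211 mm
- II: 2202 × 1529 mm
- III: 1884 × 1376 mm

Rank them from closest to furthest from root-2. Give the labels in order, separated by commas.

I: 1723/1211 ≈ 1.423 → |1.423 − 1.414| = 0.009
II: 2202/1529 ≈ 1.440 → |1.440 − 1.414| = 0.026
III: 1884/1376 ≈ 1.369 → |1.369 − 1.414| = 0.045

I, II, III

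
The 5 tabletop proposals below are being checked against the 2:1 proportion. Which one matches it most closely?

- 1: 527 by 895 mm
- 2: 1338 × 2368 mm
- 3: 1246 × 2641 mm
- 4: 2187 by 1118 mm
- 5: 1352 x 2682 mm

5

Target 2:1 ≈ 2.000.
1: 1.698 (Δ0.302)  2: 1.770 (Δ0.230)  3: 2.120 (Δ0.120)  4: 1.956 (Δ0.044)  5: 1.984 (Δ0.016)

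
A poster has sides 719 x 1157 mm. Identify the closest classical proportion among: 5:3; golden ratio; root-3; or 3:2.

1157/719 ≈ 1.609. Nearest candidates are golden ratio (1.618, off by 0.009) and 5:3 (1.667, off by 0.058).

golden ratio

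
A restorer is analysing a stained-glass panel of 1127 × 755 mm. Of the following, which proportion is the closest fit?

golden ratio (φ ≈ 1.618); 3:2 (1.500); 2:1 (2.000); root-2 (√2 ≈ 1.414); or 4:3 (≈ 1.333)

3:2

Ratio = 1127 / 755 ≈ 1.493.
Distances: golden ratio 1.618 (Δ 0.125); 3:2 1.500 (Δ 0.007); 2:1 2.000 (Δ 0.507); root-2 1.414 (Δ 0.079); 4:3 1.333 (Δ 0.160).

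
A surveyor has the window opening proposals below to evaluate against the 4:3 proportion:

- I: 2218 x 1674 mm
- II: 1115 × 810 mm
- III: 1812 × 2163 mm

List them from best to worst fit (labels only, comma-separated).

Ratios: I = 2218 / 1674 ≈ 1.325; II = 1115 / 810 ≈ 1.377; III = 2163 / 1812 ≈ 1.194.
|Δ from 1.333|: I 0.008; II 0.044; III 0.139.

I, II, III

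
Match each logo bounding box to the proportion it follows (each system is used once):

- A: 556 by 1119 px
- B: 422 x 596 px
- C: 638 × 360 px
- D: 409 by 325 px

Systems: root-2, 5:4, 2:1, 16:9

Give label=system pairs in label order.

Ratios: A ≈ 2.013; B ≈ 1.412; C ≈ 1.772; D ≈ 1.258.
Targets: root-2 ≈ 1.414; 5:4 ≈ 1.250; 2:1 ≈ 2.000; 16:9 ≈ 1.778.

A=2:1, B=root-2, C=16:9, D=5:4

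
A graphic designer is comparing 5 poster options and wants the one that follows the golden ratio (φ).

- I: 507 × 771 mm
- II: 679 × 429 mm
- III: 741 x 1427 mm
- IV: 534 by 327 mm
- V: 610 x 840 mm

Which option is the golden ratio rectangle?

Ratios (long/short): I ≈ 1.521; II ≈ 1.583; III ≈ 1.926; IV ≈ 1.633; V ≈ 1.377.
golden ratio ≈ 1.618; option IV is nearest (Δ 0.015).

IV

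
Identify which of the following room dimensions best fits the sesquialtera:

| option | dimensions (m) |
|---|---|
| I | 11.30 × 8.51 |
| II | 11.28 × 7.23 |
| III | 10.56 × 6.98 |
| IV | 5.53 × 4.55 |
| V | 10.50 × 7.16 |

Target 3:2 ≈ 1.500.
I: 1.328 (Δ0.172)  II: 1.560 (Δ0.060)  III: 1.513 (Δ0.013)  IV: 1.215 (Δ0.285)  V: 1.466 (Δ0.034)

III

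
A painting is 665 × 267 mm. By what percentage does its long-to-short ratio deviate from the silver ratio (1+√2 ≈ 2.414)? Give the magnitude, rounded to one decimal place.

3.2%

Ratio = 665 / 267 ≈ 2.4906.
Ideal silver ratio ≈ 2.4142. |2.4906 − 2.4142| / 2.4142 ≈ 3.16% → 3.2%.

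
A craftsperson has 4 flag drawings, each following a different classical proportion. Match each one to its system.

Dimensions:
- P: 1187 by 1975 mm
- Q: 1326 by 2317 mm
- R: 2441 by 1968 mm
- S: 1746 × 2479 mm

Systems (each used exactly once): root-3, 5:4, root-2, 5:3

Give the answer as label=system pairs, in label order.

P=5:3, Q=root-3, R=5:4, S=root-2

Ratios: P ≈ 1.664; Q ≈ 1.747; R ≈ 1.240; S ≈ 1.420.
Targets: root-3 ≈ 1.732; 5:4 ≈ 1.250; root-2 ≈ 1.414; 5:3 ≈ 1.667.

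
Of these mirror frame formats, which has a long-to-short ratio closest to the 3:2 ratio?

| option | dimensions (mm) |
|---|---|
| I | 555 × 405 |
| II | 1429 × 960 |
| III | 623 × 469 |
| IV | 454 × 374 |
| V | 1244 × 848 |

II

Target 3:2 ≈ 1.500.
I: 1.370 (Δ0.130)  II: 1.489 (Δ0.011)  III: 1.328 (Δ0.172)  IV: 1.214 (Δ0.286)  V: 1.467 (Δ0.033)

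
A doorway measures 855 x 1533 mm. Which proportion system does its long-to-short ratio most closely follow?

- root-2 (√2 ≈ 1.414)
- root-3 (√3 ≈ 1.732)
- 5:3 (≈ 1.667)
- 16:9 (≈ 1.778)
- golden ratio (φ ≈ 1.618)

16:9

1533/855 ≈ 1.793. Nearest candidates are 16:9 (1.778, off by 0.015) and root-3 (1.732, off by 0.061).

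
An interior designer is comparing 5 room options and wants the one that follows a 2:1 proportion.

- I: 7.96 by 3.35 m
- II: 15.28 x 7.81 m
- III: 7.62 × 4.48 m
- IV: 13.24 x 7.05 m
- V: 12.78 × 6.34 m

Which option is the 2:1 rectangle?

Ratios (long/short): I ≈ 2.376; II ≈ 1.956; III ≈ 1.701; IV ≈ 1.878; V ≈ 2.016.
2:1 ≈ 2.000; option V is nearest (Δ 0.016).

V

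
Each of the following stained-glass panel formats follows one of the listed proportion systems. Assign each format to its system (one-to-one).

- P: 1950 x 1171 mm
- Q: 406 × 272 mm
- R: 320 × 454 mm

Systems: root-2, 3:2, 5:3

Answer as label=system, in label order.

P=5:3, Q=3:2, R=root-2

Ratios: P ≈ 1.665; Q ≈ 1.493; R ≈ 1.419.
Targets: root-2 ≈ 1.414; 3:2 ≈ 1.500; 5:3 ≈ 1.667.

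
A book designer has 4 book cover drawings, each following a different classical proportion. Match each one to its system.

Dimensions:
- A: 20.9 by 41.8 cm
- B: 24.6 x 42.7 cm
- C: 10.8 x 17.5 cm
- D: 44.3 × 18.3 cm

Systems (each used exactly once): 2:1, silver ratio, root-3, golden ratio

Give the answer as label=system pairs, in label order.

A = 41.8/20.9 ≈ 2.000 → 2:1 (2.000)
B = 42.7/24.6 ≈ 1.736 → root-3 (1.732)
C = 17.5/10.8 ≈ 1.620 → golden ratio (1.618)
D = 44.3/18.3 ≈ 2.421 → silver ratio (2.414)

A=2:1, B=root-3, C=golden ratio, D=silver ratio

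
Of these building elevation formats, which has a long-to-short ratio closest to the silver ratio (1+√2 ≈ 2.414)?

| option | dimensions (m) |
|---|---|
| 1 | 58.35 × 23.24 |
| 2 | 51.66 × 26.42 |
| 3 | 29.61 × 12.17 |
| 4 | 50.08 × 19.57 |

3

Ratios (long/short): 1 ≈ 2.511; 2 ≈ 1.955; 3 ≈ 2.433; 4 ≈ 2.559.
silver ratio ≈ 2.414; option 3 is nearest (Δ 0.019).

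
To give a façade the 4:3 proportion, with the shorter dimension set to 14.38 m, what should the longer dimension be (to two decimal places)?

4:3 ≈ 1.33333.
Longer side = 14.38 × 1.33333 ≈ 19.1733 → 19.17 m.

19.17 m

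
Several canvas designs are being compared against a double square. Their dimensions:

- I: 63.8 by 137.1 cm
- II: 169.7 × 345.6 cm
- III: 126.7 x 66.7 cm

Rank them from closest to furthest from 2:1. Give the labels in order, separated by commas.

Ratios: I = 137.1 / 63.8 ≈ 2.149; II = 345.6 / 169.7 ≈ 2.037; III = 126.7 / 66.7 ≈ 1.900.
|Δ from 2.000|: I 0.149; II 0.037; III 0.100.

II, III, I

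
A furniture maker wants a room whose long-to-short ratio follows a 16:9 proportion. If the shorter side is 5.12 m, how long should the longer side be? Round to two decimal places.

9.10 m

16:9 ≈ 1.77778.
Longer side = 5.12 × 1.77778 ≈ 9.1022 → 9.10 m.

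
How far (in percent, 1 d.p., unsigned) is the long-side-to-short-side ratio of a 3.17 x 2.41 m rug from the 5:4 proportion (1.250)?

Ratio = 3.17 / 2.41 ≈ 1.3154.
Ideal 5:4 = 1.2500. |1.3154 − 1.2500| / 1.2500 ≈ 5.23% → 5.2%.

5.2%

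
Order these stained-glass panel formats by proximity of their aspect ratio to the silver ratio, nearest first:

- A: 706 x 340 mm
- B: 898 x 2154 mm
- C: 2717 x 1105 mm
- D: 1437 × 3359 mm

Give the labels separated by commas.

A: 706/340 ≈ 2.076 → |2.076 − 2.414| = 0.338
B: 2154/898 ≈ 2.399 → |2.399 − 2.414| = 0.015
C: 2717/1105 ≈ 2.459 → |2.459 − 2.414| = 0.045
D: 3359/1437 ≈ 2.338 → |2.338 − 2.414| = 0.076

B, C, D, A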